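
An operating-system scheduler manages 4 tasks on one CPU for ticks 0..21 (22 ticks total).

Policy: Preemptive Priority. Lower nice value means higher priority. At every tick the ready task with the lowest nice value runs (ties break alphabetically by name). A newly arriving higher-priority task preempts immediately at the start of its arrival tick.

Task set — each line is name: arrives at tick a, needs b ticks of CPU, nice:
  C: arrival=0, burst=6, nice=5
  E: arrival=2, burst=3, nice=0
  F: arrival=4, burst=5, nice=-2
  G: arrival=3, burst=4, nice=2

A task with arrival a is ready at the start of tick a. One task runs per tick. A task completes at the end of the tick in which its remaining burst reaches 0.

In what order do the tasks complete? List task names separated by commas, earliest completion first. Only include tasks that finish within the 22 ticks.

completion order = F, E, G, C

t=0: ready={C} → run C
t=1: ready={C} → run C
t=2: ready={C,E} → run E
t=3: ready={C,E,G} → run E
t=4: ready={C,E,F,G} → run F
t=5: ready={C,E,F,G} → run F
t=6: ready={C,E,F,G} → run F
t=7: ready={C,E,F,G} → run F
t=8: ready={C,E,F,G} → run F
t=9: ready={C,E,G} → run E
t=10: ready={C,G} → run G
t=11: ready={C,G} → run G
t=12: ready={C,G} → run G
t=13: ready={C,G} → run G
t=14: ready={C} → run C
t=15: ready={C} → run C
t=16: ready={C} → run C
t=17: ready={C} → run C
t=18: (idle)
t=19: (idle)
t=20: (idle)
t=21: (idle)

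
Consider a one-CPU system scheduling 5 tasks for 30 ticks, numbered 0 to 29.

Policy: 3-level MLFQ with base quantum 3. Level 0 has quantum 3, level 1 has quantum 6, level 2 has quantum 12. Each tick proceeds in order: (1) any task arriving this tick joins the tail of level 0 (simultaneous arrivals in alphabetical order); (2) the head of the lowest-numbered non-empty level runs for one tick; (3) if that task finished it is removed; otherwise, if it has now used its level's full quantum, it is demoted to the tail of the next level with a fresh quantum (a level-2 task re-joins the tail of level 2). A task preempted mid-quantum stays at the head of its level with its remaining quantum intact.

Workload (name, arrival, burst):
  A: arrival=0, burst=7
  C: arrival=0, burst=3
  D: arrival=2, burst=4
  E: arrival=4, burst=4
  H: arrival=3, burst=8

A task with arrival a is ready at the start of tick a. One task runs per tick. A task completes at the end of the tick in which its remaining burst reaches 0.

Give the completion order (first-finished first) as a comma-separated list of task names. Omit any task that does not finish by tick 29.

completion order = C, A, D, H, E

t=0: L0/L1/L2 = AC/-/- → run A
t=1: L0/L1/L2 = AC/-/- → run A
t=2: L0/L1/L2 = ACD/-/- → run A
t=3: L0/L1/L2 = CDH/A/- → run C
t=4: L0/L1/L2 = CDHE/A/- → run C
t=5: L0/L1/L2 = CDHE/A/- → run C
t=6: L0/L1/L2 = DHE/A/- → run D
t=7: L0/L1/L2 = DHE/A/- → run D
t=8: L0/L1/L2 = DHE/A/- → run D
t=9: L0/L1/L2 = HE/AD/- → run H
t=10: L0/L1/L2 = HE/AD/- → run H
t=11: L0/L1/L2 = HE/AD/- → run H
t=12: L0/L1/L2 = E/ADH/- → run E
t=13: L0/L1/L2 = E/ADH/- → run E
t=14: L0/L1/L2 = E/ADH/- → run E
t=15: L0/L1/L2 = -/ADHE/- → run A
t=16: L0/L1/L2 = -/ADHE/- → run A
t=17: L0/L1/L2 = -/ADHE/- → run A
t=18: L0/L1/L2 = -/ADHE/- → run A
t=19: L0/L1/L2 = -/DHE/- → run D
t=20: L0/L1/L2 = -/HE/- → run H
t=21: L0/L1/L2 = -/HE/- → run H
t=22: L0/L1/L2 = -/HE/- → run H
t=23: L0/L1/L2 = -/HE/- → run H
t=24: L0/L1/L2 = -/HE/- → run H
t=25: L0/L1/L2 = -/E/- → run E
t=26: (idle)
t=27: (idle)
t=28: (idle)
t=29: (idle)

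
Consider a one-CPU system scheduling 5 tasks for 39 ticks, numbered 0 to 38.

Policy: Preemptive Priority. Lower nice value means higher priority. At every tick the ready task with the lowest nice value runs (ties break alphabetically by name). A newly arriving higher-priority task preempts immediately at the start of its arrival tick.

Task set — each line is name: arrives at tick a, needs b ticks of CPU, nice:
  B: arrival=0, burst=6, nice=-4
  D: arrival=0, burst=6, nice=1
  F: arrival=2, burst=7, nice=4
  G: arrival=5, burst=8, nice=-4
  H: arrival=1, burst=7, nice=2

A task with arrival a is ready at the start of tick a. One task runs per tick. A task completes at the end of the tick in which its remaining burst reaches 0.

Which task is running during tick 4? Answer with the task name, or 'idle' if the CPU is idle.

t=0: ready={B,D} → run B
t=1: ready={B,D,H} → run B
t=2: ready={B,D,F,H} → run B
t=3: ready={B,D,F,H} → run B
t=4: ready={B,D,F,H} → run B
t=5: ready={B,D,F,G,H} → run B
t=6: ready={D,F,G,H} → run G
t=7: ready={D,F,G,H} → run G
t=8: ready={D,F,G,H} → run G
t=9: ready={D,F,G,H} → run G
t=10: ready={D,F,G,H} → run G
t=11: ready={D,F,G,H} → run G
t=12: ready={D,F,G,H} → run G
t=13: ready={D,F,G,H} → run G
t=14: ready={D,F,H} → run D
t=15: ready={D,F,H} → run D
t=16: ready={D,F,H} → run D
t=17: ready={D,F,H} → run D
t=18: ready={D,F,H} → run D
t=19: ready={D,F,H} → run D
t=20: ready={F,H} → run H
t=21: ready={F,H} → run H
t=22: ready={F,H} → run H
t=23: ready={F,H} → run H
t=24: ready={F,H} → run H
t=25: ready={F,H} → run H
t=26: ready={F,H} → run H
t=27: ready={F} → run F
t=28: ready={F} → run F
t=29: ready={F} → run F
t=30: ready={F} → run F
t=31: ready={F} → run F
t=32: ready={F} → run F
t=33: ready={F} → run F
t=34: (idle)
t=35: (idle)
t=36: (idle)
t=37: (idle)
t=38: (idle)

running at tick 4 = B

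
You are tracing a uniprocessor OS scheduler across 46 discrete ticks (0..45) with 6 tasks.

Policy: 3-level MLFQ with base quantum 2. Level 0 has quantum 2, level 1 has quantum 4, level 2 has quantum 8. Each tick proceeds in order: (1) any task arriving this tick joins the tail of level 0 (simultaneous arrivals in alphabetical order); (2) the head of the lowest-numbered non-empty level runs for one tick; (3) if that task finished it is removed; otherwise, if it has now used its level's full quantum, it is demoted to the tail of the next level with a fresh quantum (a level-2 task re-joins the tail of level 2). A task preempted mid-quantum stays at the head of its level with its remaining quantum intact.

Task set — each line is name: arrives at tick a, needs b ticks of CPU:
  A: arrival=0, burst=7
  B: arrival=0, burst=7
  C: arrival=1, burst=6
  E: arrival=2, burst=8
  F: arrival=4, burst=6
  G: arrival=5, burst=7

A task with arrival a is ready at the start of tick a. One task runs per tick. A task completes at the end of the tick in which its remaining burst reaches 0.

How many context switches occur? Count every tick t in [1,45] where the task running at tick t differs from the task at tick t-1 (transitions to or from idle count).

t=0: L0/L1/L2 = AB/-/- → run A
t=1: L0/L1/L2 = ABC/-/- → run A
t=2: L0/L1/L2 = BCE/A/- → run B
t=3: L0/L1/L2 = BCE/A/- → run B
t=4: L0/L1/L2 = CEF/AB/- → run C
t=5: L0/L1/L2 = CEFG/AB/- → run C
t=6: L0/L1/L2 = EFG/ABC/- → run E
t=7: L0/L1/L2 = EFG/ABC/- → run E
t=8: L0/L1/L2 = FG/ABCE/- → run F
t=9: L0/L1/L2 = FG/ABCE/- → run F
t=10: L0/L1/L2 = G/ABCEF/- → run G
t=11: L0/L1/L2 = G/ABCEF/- → run G
t=12: L0/L1/L2 = -/ABCEFG/- → run A
t=13: L0/L1/L2 = -/ABCEFG/- → run A
t=14: L0/L1/L2 = -/ABCEFG/- → run A
t=15: L0/L1/L2 = -/ABCEFG/- → run A
t=16: L0/L1/L2 = -/BCEFG/A → run B
t=17: L0/L1/L2 = -/BCEFG/A → run B
t=18: L0/L1/L2 = -/BCEFG/A → run B
t=19: L0/L1/L2 = -/BCEFG/A → run B
t=20: L0/L1/L2 = -/CEFG/AB → run C
t=21: L0/L1/L2 = -/CEFG/AB → run C
t=22: L0/L1/L2 = -/CEFG/AB → run C
t=23: L0/L1/L2 = -/CEFG/AB → run C
t=24: L0/L1/L2 = -/EFG/AB → run E
t=25: L0/L1/L2 = -/EFG/AB → run E
t=26: L0/L1/L2 = -/EFG/AB → run E
t=27: L0/L1/L2 = -/EFG/AB → run E
t=28: L0/L1/L2 = -/FG/ABE → run F
t=29: L0/L1/L2 = -/FG/ABE → run F
t=30: L0/L1/L2 = -/FG/ABE → run F
t=31: L0/L1/L2 = -/FG/ABE → run F
t=32: L0/L1/L2 = -/G/ABE → run G
t=33: L0/L1/L2 = -/G/ABE → run G
t=34: L0/L1/L2 = -/G/ABE → run G
t=35: L0/L1/L2 = -/G/ABE → run G
t=36: L0/L1/L2 = -/-/ABEG → run A
t=37: L0/L1/L2 = -/-/BEG → run B
t=38: L0/L1/L2 = -/-/EG → run E
t=39: L0/L1/L2 = -/-/EG → run E
t=40: L0/L1/L2 = -/-/G → run G
t=41: (idle)
t=42: (idle)
t=43: (idle)
t=44: (idle)
t=45: (idle)

context switches = 16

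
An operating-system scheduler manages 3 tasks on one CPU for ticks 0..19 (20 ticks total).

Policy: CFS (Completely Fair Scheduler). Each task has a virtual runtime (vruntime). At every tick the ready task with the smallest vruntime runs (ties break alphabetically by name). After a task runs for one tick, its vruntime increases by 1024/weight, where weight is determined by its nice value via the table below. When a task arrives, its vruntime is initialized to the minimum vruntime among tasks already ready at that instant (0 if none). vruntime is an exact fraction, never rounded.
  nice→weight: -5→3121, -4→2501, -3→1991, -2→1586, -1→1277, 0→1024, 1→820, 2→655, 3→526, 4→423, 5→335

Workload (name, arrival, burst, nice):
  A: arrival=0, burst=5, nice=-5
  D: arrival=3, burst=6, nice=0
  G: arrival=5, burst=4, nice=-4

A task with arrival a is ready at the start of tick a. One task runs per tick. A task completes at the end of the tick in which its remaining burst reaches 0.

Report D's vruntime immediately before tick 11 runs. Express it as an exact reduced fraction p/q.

t=0: vr[A=0] → run A
t=1: vr[A=1024/3121] → run A
t=2: vr[A=2048/3121] → run A
t=3: vr[A=3072/3121 D=3072/3121] → run A
t=4: vr[A=4096/3121 D=3072/3121] → run D
t=5: vr[A=4096/3121 D=6193/3121 G=4096/3121] → run A
t=6: vr[D=6193/3121 G=4096/3121] → run G
t=7: vr[D=6193/3121 G=13440000/7805621] → run G
t=8: vr[D=6193/3121 G=16635904/7805621] → run D
t=9: vr[D=9314/3121 G=16635904/7805621] → run G
t=10: vr[D=9314/3121 G=19831808/7805621] → run G
t=11: vr[D=9314/3121] → run D
t=12: vr[D=12435/3121] → run D
t=13: vr[D=15556/3121] → run D
t=14: vr[D=18677/3121] → run D
t=15: (idle)
t=16: (idle)
t=17: (idle)
t=18: (idle)
t=19: (idle)

vruntime(D, start of tick 11) = 9314/3121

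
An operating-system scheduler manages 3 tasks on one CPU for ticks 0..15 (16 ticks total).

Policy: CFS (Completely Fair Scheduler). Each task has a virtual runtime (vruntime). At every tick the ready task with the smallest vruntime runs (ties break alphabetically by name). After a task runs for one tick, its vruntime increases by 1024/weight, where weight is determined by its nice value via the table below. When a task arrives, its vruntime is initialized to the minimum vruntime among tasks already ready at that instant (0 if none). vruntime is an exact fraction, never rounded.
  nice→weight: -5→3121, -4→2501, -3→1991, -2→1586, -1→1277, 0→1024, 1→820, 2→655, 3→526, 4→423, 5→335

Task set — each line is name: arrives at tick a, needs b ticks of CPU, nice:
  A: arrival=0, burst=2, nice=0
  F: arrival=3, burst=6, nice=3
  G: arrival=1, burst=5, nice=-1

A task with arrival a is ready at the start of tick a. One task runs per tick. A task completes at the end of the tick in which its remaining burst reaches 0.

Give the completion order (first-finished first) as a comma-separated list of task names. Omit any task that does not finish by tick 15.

t=0: vr[A=0] → run A
t=1: vr[A=1 G=1] → run A
t=2: vr[G=1] → run G
t=3: vr[F=2301/1277 G=2301/1277] → run F
t=4: vr[F=1258987/335851 G=2301/1277] → run G
t=5: vr[F=1258987/335851 G=3325/1277] → run G
t=6: vr[F=1258987/335851 G=4349/1277] → run G
t=7: vr[F=1258987/335851 G=5373/1277] → run F
t=8: vr[F=1912811/335851 G=5373/1277] → run G
t=9: vr[F=1912811/335851] → run F
t=10: vr[F=2566635/335851] → run F
t=11: vr[F=3220459/335851] → run F
t=12: vr[F=3874283/335851] → run F
t=13: (idle)
t=14: (idle)
t=15: (idle)

completion order = A, G, F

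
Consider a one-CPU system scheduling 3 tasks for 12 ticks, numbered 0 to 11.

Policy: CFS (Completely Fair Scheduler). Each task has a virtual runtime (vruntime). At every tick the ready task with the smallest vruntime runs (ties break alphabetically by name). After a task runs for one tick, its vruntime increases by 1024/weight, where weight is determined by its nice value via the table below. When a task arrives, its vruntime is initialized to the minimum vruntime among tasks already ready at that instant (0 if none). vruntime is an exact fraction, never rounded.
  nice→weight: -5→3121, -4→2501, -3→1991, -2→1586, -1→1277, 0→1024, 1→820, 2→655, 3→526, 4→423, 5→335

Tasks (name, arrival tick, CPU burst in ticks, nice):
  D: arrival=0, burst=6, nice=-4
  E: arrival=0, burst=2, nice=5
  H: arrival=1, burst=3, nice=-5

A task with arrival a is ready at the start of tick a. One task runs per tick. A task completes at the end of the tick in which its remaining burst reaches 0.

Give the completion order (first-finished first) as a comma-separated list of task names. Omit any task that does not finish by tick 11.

completion order = H, D, E

t=0: vr[D=0 E=0] → run D
t=1: vr[D=1024/2501 E=0 H=0] → run E
t=2: vr[D=1024/2501 E=1024/335 H=0] → run H
t=3: vr[D=1024/2501 E=1024/335 H=1024/3121] → run H
t=4: vr[D=1024/2501 E=1024/335 H=2048/3121] → run D
t=5: vr[D=2048/2501 E=1024/335 H=2048/3121] → run H
t=6: vr[D=2048/2501 E=1024/335] → run D
t=7: vr[D=3072/2501 E=1024/335] → run D
t=8: vr[D=4096/2501 E=1024/335] → run D
t=9: vr[D=5120/2501 E=1024/335] → run D
t=10: vr[E=1024/335] → run E
t=11: (idle)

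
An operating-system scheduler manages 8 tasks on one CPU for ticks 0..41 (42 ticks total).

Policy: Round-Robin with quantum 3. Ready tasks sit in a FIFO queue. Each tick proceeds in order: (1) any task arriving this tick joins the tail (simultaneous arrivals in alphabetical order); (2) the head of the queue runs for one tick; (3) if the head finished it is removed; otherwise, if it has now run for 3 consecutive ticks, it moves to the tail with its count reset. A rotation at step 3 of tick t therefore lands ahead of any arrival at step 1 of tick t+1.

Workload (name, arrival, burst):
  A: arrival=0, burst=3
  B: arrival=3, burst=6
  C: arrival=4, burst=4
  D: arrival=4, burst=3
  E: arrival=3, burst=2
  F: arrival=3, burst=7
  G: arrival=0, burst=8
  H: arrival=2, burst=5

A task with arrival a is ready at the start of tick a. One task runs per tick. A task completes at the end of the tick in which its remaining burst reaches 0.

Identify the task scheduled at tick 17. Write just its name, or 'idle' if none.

t=0: queue=[A,G] q_used=0 → run A
t=1: queue=[A,G] q_used=1 → run A
t=2: queue=[A,G,H] q_used=2 → run A
t=3: queue=[G,H,B,E,F] q_used=0 → run G
t=4: queue=[G,H,B,E,F,C,D] q_used=1 → run G
t=5: queue=[G,H,B,E,F,C,D] q_used=2 → run G
t=6: queue=[H,B,E,F,C,D,G] q_used=0 → run H
t=7: queue=[H,B,E,F,C,D,G] q_used=1 → run H
t=8: queue=[H,B,E,F,C,D,G] q_used=2 → run H
t=9: queue=[B,E,F,C,D,G,H] q_used=0 → run B
t=10: queue=[B,E,F,C,D,G,H] q_used=1 → run B
t=11: queue=[B,E,F,C,D,G,H] q_used=2 → run B
t=12: queue=[E,F,C,D,G,H,B] q_used=0 → run E
t=13: queue=[E,F,C,D,G,H,B] q_used=1 → run E
t=14: queue=[F,C,D,G,H,B] q_used=0 → run F
t=15: queue=[F,C,D,G,H,B] q_used=1 → run F
t=16: queue=[F,C,D,G,H,B] q_used=2 → run F
t=17: queue=[C,D,G,H,B,F] q_used=0 → run C
t=18: queue=[C,D,G,H,B,F] q_used=1 → run C
t=19: queue=[C,D,G,H,B,F] q_used=2 → run C
t=20: queue=[D,G,H,B,F,C] q_used=0 → run D
t=21: queue=[D,G,H,B,F,C] q_used=1 → run D
t=22: queue=[D,G,H,B,F,C] q_used=2 → run D
t=23: queue=[G,H,B,F,C] q_used=0 → run G
t=24: queue=[G,H,B,F,C] q_used=1 → run G
t=25: queue=[G,H,B,F,C] q_used=2 → run G
t=26: queue=[H,B,F,C,G] q_used=0 → run H
t=27: queue=[H,B,F,C,G] q_used=1 → run H
t=28: queue=[B,F,C,G] q_used=0 → run B
t=29: queue=[B,F,C,G] q_used=1 → run B
t=30: queue=[B,F,C,G] q_used=2 → run B
t=31: queue=[F,C,G] q_used=0 → run F
t=32: queue=[F,C,G] q_used=1 → run F
t=33: queue=[F,C,G] q_used=2 → run F
t=34: queue=[C,G,F] q_used=0 → run C
t=35: queue=[G,F] q_used=0 → run G
t=36: queue=[G,F] q_used=1 → run G
t=37: queue=[F] q_used=0 → run F
t=38: (idle)
t=39: (idle)
t=40: (idle)
t=41: (idle)

running at tick 17 = C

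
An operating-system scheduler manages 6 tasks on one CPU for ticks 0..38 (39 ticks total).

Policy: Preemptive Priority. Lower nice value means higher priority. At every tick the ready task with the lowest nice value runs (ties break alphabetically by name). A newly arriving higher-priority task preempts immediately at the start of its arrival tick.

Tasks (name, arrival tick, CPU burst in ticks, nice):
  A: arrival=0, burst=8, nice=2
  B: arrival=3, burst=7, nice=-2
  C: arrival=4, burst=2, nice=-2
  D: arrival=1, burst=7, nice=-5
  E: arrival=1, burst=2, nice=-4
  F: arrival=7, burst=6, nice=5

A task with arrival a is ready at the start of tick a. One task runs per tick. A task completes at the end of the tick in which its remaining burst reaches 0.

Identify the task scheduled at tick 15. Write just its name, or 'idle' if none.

running at tick 15 = B

t=0: ready={A} → run A
t=1: ready={A,D,E} → run D
t=2: ready={A,D,E} → run D
t=3: ready={A,B,D,E} → run D
t=4: ready={A,B,C,D,E} → run D
t=5: ready={A,B,C,D,E} → run D
t=6: ready={A,B,C,D,E} → run D
t=7: ready={A,B,C,D,E,F} → run D
t=8: ready={A,B,C,E,F} → run E
t=9: ready={A,B,C,E,F} → run E
t=10: ready={A,B,C,F} → run B
t=11: ready={A,B,C,F} → run B
t=12: ready={A,B,C,F} → run B
t=13: ready={A,B,C,F} → run B
t=14: ready={A,B,C,F} → run B
t=15: ready={A,B,C,F} → run B
t=16: ready={A,B,C,F} → run B
t=17: ready={A,C,F} → run C
t=18: ready={A,C,F} → run C
t=19: ready={A,F} → run A
t=20: ready={A,F} → run A
t=21: ready={A,F} → run A
t=22: ready={A,F} → run A
t=23: ready={A,F} → run A
t=24: ready={A,F} → run A
t=25: ready={A,F} → run A
t=26: ready={F} → run F
t=27: ready={F} → run F
t=28: ready={F} → run F
t=29: ready={F} → run F
t=30: ready={F} → run F
t=31: ready={F} → run F
t=32: (idle)
t=33: (idle)
t=34: (idle)
t=35: (idle)
t=36: (idle)
t=37: (idle)
t=38: (idle)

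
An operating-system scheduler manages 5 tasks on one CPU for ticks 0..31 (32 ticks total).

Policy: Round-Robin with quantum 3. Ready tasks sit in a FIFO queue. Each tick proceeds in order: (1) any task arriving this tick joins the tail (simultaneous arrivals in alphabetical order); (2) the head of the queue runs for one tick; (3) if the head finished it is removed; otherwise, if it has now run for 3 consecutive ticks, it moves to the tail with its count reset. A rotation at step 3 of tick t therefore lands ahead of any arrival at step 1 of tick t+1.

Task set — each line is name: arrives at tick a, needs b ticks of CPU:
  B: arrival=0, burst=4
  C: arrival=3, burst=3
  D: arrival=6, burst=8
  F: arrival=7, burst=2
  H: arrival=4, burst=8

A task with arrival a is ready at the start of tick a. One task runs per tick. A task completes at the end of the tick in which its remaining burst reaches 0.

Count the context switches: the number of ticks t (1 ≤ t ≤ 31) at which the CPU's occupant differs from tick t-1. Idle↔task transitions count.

context switches = 9

t=0: queue=[B] q_used=0 → run B
t=1: queue=[B] q_used=1 → run B
t=2: queue=[B] q_used=2 → run B
t=3: queue=[B,C] q_used=0 → run B
t=4: queue=[C,H] q_used=0 → run C
t=5: queue=[C,H] q_used=1 → run C
t=6: queue=[C,H,D] q_used=2 → run C
t=7: queue=[H,D,F] q_used=0 → run H
t=8: queue=[H,D,F] q_used=1 → run H
t=9: queue=[H,D,F] q_used=2 → run H
t=10: queue=[D,F,H] q_used=0 → run D
t=11: queue=[D,F,H] q_used=1 → run D
t=12: queue=[D,F,H] q_used=2 → run D
t=13: queue=[F,H,D] q_used=0 → run F
t=14: queue=[F,H,D] q_used=1 → run F
t=15: queue=[H,D] q_used=0 → run H
t=16: queue=[H,D] q_used=1 → run H
t=17: queue=[H,D] q_used=2 → run H
t=18: queue=[D,H] q_used=0 → run D
t=19: queue=[D,H] q_used=1 → run D
t=20: queue=[D,H] q_used=2 → run D
t=21: queue=[H,D] q_used=0 → run H
t=22: queue=[H,D] q_used=1 → run H
t=23: queue=[D] q_used=0 → run D
t=24: queue=[D] q_used=1 → run D
t=25: (idle)
t=26: (idle)
t=27: (idle)
t=28: (idle)
t=29: (idle)
t=30: (idle)
t=31: (idle)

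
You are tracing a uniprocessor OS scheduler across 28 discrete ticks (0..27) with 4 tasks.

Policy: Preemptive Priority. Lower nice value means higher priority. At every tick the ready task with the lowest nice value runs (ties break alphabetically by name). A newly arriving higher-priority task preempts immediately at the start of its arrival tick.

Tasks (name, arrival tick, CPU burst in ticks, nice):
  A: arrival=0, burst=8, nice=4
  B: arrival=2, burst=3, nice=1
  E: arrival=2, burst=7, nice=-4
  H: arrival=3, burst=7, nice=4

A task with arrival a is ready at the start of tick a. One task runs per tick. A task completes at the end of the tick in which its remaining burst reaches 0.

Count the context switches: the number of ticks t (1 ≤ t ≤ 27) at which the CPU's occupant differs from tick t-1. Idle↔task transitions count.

t=0: ready={A} → run A
t=1: ready={A} → run A
t=2: ready={A,B,E} → run E
t=3: ready={A,B,E,H} → run E
t=4: ready={A,B,E,H} → run E
t=5: ready={A,B,E,H} → run E
t=6: ready={A,B,E,H} → run E
t=7: ready={A,B,E,H} → run E
t=8: ready={A,B,E,H} → run E
t=9: ready={A,B,H} → run B
t=10: ready={A,B,H} → run B
t=11: ready={A,B,H} → run B
t=12: ready={A,H} → run A
t=13: ready={A,H} → run A
t=14: ready={A,H} → run A
t=15: ready={A,H} → run A
t=16: ready={A,H} → run A
t=17: ready={A,H} → run A
t=18: ready={H} → run H
t=19: ready={H} → run H
t=20: ready={H} → run H
t=21: ready={H} → run H
t=22: ready={H} → run H
t=23: ready={H} → run H
t=24: ready={H} → run H
t=25: (idle)
t=26: (idle)
t=27: (idle)

context switches = 5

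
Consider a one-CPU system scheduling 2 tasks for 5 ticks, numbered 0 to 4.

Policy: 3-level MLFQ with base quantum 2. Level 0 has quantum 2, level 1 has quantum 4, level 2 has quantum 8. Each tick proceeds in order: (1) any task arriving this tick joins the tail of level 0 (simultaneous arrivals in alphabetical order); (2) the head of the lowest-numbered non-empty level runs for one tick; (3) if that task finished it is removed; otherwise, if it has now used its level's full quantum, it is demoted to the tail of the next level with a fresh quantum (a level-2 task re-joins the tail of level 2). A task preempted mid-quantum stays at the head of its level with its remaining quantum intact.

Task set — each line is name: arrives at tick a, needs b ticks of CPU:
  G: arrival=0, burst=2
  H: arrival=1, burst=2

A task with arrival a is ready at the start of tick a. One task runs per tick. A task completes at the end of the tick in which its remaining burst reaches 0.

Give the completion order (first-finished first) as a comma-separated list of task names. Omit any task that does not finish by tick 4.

t=0: L0/L1/L2 = G/-/- → run G
t=1: L0/L1/L2 = GH/-/- → run G
t=2: L0/L1/L2 = H/-/- → run H
t=3: L0/L1/L2 = H/-/- → run H
t=4: (idle)

completion order = G, H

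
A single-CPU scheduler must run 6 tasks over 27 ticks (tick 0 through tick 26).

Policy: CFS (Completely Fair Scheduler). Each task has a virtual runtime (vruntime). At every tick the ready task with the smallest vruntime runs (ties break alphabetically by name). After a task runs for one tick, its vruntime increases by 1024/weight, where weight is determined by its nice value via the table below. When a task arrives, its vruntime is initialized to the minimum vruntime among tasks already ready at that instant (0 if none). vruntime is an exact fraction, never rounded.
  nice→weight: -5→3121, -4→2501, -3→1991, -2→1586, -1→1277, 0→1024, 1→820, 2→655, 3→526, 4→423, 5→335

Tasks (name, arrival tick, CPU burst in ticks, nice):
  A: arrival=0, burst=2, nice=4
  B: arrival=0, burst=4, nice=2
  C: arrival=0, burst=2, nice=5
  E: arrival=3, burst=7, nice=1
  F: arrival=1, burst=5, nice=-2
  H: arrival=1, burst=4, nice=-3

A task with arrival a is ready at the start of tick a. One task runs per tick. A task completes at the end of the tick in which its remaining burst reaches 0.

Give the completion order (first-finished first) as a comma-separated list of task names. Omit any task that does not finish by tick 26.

t=0: vr[A=0 B=0 C=0] → run A
t=1: vr[A=1024/423 B=0 C=0 F=0 H=0] → run B
t=2: vr[A=1024/423 B=1024/655 C=0 F=0 H=0] → run C
t=3: vr[A=1024/423 B=1024/655 C=1024/335 E=0 F=0 H=0] → run E
t=4: vr[A=1024/423 B=1024/655 C=1024/335 E=256/205 F=0 H=0] → run F
t=5: vr[A=1024/423 B=1024/655 C=1024/335 E=256/205 F=512/793 H=0] → run H
t=6: vr[A=1024/423 B=1024/655 C=1024/335 E=256/205 F=512/793 H=1024/1991] → run H
t=7: vr[A=1024/423 B=1024/655 C=1024/335 E=256/205 F=512/793 H=2048/1991] → run F
t=8: vr[A=1024/423 B=1024/655 C=1024/335 E=256/205 F=1024/793 H=2048/1991] → run H
t=9: vr[A=1024/423 B=1024/655 C=1024/335 E=256/205 F=1024/793 H=3072/1991] → run E
t=10: vr[A=1024/423 B=1024/655 C=1024/335 E=512/205 F=1024/793 H=3072/1991] → run F
t=11: vr[A=1024/423 B=1024/655 C=1024/335 E=512/205 F=1536/793 H=3072/1991] → run H
t=12: vr[A=1024/423 B=1024/655 C=1024/335 E=512/205 F=1536/793] → run B
t=13: vr[A=1024/423 B=2048/655 C=1024/335 E=512/205 F=1536/793] → run F
t=14: vr[A=1024/423 B=2048/655 C=1024/335 E=512/205 F=2048/793] → run A
t=15: vr[B=2048/655 C=1024/335 E=512/205 F=2048/793] → run E
t=16: vr[B=2048/655 C=1024/335 E=768/205 F=2048/793] → run F
t=17: vr[B=2048/655 C=1024/335 E=768/205] → run C
t=18: vr[B=2048/655 E=768/205] → run B
t=19: vr[B=3072/655 E=768/205] → run E
t=20: vr[B=3072/655 E=1024/205] → run B
t=21: vr[E=1024/205] → run E
t=22: vr[E=256/41] → run E
t=23: vr[E=1536/205] → run E
t=24: (idle)
t=25: (idle)
t=26: (idle)

completion order = H, A, F, C, B, E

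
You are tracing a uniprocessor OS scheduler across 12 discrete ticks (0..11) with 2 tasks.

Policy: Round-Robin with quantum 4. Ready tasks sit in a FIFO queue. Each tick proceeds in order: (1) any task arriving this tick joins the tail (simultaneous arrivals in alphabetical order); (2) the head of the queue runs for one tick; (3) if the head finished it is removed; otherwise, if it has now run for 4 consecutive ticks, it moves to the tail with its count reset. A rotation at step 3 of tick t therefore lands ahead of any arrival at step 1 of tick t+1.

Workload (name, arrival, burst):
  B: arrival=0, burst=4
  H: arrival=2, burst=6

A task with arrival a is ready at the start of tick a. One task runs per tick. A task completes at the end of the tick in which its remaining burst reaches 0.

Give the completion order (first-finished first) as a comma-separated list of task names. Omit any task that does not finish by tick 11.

completion order = B, H

t=0: queue=[B] q_used=0 → run B
t=1: queue=[B] q_used=1 → run B
t=2: queue=[B,H] q_used=2 → run B
t=3: queue=[B,H] q_used=3 → run B
t=4: queue=[H] q_used=0 → run H
t=5: queue=[H] q_used=1 → run H
t=6: queue=[H] q_used=2 → run H
t=7: queue=[H] q_used=3 → run H
t=8: queue=[H] q_used=0 → run H
t=9: queue=[H] q_used=1 → run H
t=10: (idle)
t=11: (idle)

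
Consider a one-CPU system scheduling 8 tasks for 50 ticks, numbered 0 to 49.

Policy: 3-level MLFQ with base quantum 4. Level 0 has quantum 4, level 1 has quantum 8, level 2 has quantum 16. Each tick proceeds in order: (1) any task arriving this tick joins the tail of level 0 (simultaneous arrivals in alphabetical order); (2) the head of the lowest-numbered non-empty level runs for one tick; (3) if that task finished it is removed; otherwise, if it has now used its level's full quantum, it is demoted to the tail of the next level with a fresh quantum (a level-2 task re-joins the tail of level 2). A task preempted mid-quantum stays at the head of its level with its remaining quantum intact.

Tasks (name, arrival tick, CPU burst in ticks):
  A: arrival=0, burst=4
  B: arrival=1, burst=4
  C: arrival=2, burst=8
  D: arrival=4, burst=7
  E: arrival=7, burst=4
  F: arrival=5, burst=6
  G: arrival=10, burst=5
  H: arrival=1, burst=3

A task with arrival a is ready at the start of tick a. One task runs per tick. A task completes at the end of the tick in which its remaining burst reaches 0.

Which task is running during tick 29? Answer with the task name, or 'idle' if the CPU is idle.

running at tick 29 = G

t=0: L0/L1/L2 = A/-/- → run A
t=1: L0/L1/L2 = ABH/-/- → run A
t=2: L0/L1/L2 = ABHC/-/- → run A
t=3: L0/L1/L2 = ABHC/-/- → run A
t=4: L0/L1/L2 = BHCD/-/- → run B
t=5: L0/L1/L2 = BHCDF/-/- → run B
t=6: L0/L1/L2 = BHCDF/-/- → run B
t=7: L0/L1/L2 = BHCDFE/-/- → run B
t=8: L0/L1/L2 = HCDFE/-/- → run H
t=9: L0/L1/L2 = HCDFE/-/- → run H
t=10: L0/L1/L2 = HCDFEG/-/- → run H
t=11: L0/L1/L2 = CDFEG/-/- → run C
t=12: L0/L1/L2 = CDFEG/-/- → run C
t=13: L0/L1/L2 = CDFEG/-/- → run C
t=14: L0/L1/L2 = CDFEG/-/- → run C
t=15: L0/L1/L2 = DFEG/C/- → run D
t=16: L0/L1/L2 = DFEG/C/- → run D
t=17: L0/L1/L2 = DFEG/C/- → run D
t=18: L0/L1/L2 = DFEG/C/- → run D
t=19: L0/L1/L2 = FEG/CD/- → run F
t=20: L0/L1/L2 = FEG/CD/- → run F
t=21: L0/L1/L2 = FEG/CD/- → run F
t=22: L0/L1/L2 = FEG/CD/- → run F
t=23: L0/L1/L2 = EG/CDF/- → run E
t=24: L0/L1/L2 = EG/CDF/- → run E
t=25: L0/L1/L2 = EG/CDF/- → run E
t=26: L0/L1/L2 = EG/CDF/- → run E
t=27: L0/L1/L2 = G/CDF/- → run G
t=28: L0/L1/L2 = G/CDF/- → run G
t=29: L0/L1/L2 = G/CDF/- → run G
t=30: L0/L1/L2 = G/CDF/- → run G
t=31: L0/L1/L2 = -/CDFG/- → run C
t=32: L0/L1/L2 = -/CDFG/- → run C
t=33: L0/L1/L2 = -/CDFG/- → run C
t=34: L0/L1/L2 = -/CDFG/- → run C
t=35: L0/L1/L2 = -/DFG/- → run D
t=36: L0/L1/L2 = -/DFG/- → run D
t=37: L0/L1/L2 = -/DFG/- → run D
t=38: L0/L1/L2 = -/FG/- → run F
t=39: L0/L1/L2 = -/FG/- → run F
t=40: L0/L1/L2 = -/G/- → run G
t=41: (idle)
t=42: (idle)
t=43: (idle)
t=44: (idle)
t=45: (idle)
t=46: (idle)
t=47: (idle)
t=48: (idle)
t=49: (idle)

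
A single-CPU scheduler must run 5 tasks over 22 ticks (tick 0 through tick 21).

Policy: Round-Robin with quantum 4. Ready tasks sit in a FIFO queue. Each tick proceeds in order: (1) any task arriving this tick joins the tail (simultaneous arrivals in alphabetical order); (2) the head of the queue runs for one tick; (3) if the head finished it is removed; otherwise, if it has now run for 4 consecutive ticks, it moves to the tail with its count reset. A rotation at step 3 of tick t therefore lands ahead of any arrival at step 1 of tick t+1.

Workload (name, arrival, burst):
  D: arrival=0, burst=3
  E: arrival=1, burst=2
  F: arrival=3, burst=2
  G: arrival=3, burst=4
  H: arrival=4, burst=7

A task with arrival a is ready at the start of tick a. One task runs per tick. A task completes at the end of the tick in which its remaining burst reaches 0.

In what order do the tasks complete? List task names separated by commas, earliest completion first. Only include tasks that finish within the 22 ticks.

t=0: queue=[D] q_used=0 → run D
t=1: queue=[D,E] q_used=1 → run D
t=2: queue=[D,E] q_used=2 → run D
t=3: queue=[E,F,G] q_used=0 → run E
t=4: queue=[E,F,G,H] q_used=1 → run E
t=5: queue=[F,G,H] q_used=0 → run F
t=6: queue=[F,G,H] q_used=1 → run F
t=7: queue=[G,H] q_used=0 → run G
t=8: queue=[G,H] q_used=1 → run G
t=9: queue=[G,H] q_used=2 → run G
t=10: queue=[G,H] q_used=3 → run G
t=11: queue=[H] q_used=0 → run H
t=12: queue=[H] q_used=1 → run H
t=13: queue=[H] q_used=2 → run H
t=14: queue=[H] q_used=3 → run H
t=15: queue=[H] q_used=0 → run H
t=16: queue=[H] q_used=1 → run H
t=17: queue=[H] q_used=2 → run H
t=18: (idle)
t=19: (idle)
t=20: (idle)
t=21: (idle)

completion order = D, E, F, G, H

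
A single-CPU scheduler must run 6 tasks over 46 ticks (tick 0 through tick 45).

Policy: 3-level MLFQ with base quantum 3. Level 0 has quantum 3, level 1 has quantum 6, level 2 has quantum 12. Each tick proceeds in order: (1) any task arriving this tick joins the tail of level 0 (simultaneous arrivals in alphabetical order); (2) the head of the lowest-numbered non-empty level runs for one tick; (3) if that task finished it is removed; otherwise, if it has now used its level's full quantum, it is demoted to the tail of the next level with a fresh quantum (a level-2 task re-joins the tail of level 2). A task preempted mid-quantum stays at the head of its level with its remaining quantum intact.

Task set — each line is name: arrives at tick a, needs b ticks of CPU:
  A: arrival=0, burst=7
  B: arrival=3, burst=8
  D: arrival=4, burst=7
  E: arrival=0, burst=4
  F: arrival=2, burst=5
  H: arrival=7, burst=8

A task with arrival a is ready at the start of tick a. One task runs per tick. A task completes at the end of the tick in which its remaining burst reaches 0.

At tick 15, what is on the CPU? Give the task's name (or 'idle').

t=0: L0/L1/L2 = AE/-/- → run A
t=1: L0/L1/L2 = AE/-/- → run A
t=2: L0/L1/L2 = AEF/-/- → run A
t=3: L0/L1/L2 = EFB/A/- → run E
t=4: L0/L1/L2 = EFBD/A/- → run E
t=5: L0/L1/L2 = EFBD/A/- → run E
t=6: L0/L1/L2 = FBD/AE/- → run F
t=7: L0/L1/L2 = FBDH/AE/- → run F
t=8: L0/L1/L2 = FBDH/AE/- → run F
t=9: L0/L1/L2 = BDH/AEF/- → run B
t=10: L0/L1/L2 = BDH/AEF/- → run B
t=11: L0/L1/L2 = BDH/AEF/- → run B
t=12: L0/L1/L2 = DH/AEFB/- → run D
t=13: L0/L1/L2 = DH/AEFB/- → run D
t=14: L0/L1/L2 = DH/AEFB/- → run D
t=15: L0/L1/L2 = H/AEFBD/- → run H
t=16: L0/L1/L2 = H/AEFBD/- → run H
t=17: L0/L1/L2 = H/AEFBD/- → run H
t=18: L0/L1/L2 = -/AEFBDH/- → run A
t=19: L0/L1/L2 = -/AEFBDH/- → run A
t=20: L0/L1/L2 = -/AEFBDH/- → run A
t=21: L0/L1/L2 = -/AEFBDH/- → run A
t=22: L0/L1/L2 = -/EFBDH/- → run E
t=23: L0/L1/L2 = -/FBDH/- → run F
t=24: L0/L1/L2 = -/FBDH/- → run F
t=25: L0/L1/L2 = -/BDH/- → run B
t=26: L0/L1/L2 = -/BDH/- → run B
t=27: L0/L1/L2 = -/BDH/- → run B
t=28: L0/L1/L2 = -/BDH/- → run B
t=29: L0/L1/L2 = -/BDH/- → run B
t=30: L0/L1/L2 = -/DH/- → run D
t=31: L0/L1/L2 = -/DH/- → run D
t=32: L0/L1/L2 = -/DH/- → run D
t=33: L0/L1/L2 = -/DH/- → run D
t=34: L0/L1/L2 = -/H/- → run H
t=35: L0/L1/L2 = -/H/- → run H
t=36: L0/L1/L2 = -/H/- → run H
t=37: L0/L1/L2 = -/H/- → run H
t=38: L0/L1/L2 = -/H/- → run H
t=39: (idle)
t=40: (idle)
t=41: (idle)
t=42: (idle)
t=43: (idle)
t=44: (idle)
t=45: (idle)

running at tick 15 = H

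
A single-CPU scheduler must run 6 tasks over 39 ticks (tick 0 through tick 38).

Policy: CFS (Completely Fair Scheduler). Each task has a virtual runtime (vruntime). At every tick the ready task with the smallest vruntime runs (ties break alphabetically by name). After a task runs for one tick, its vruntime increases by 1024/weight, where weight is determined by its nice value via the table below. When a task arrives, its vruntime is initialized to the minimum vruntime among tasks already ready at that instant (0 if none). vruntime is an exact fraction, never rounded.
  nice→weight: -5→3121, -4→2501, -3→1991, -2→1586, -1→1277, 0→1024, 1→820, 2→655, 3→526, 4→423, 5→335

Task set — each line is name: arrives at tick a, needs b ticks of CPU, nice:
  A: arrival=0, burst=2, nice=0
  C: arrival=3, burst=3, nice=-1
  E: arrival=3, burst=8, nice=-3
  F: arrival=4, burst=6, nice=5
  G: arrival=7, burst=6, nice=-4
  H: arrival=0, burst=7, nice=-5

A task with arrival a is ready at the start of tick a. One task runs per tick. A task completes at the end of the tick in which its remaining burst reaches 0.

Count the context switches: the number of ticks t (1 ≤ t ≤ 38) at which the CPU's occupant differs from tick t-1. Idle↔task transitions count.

context switches = 27

t=0: vr[A=0 H=0] → run A
t=1: vr[A=1 H=0] → run H
t=2: vr[A=1 H=1024/3121] → run H
t=3: vr[A=1 C=2048/3121 E=2048/3121 H=2048/3121] → run C
t=4: vr[A=1 C=5811200/3985517 E=2048/3121 F=2048/3121 H=2048/3121] → run E
t=5: vr[A=1 C=5811200/3985517 E=7273472/6213911 F=2048/3121 H=2048/3121] → run F
t=6: vr[A=1 C=5811200/3985517 E=7273472/6213911 F=3881984/1045535 H=2048/3121] → run H
t=7: vr[A=1 C=5811200/3985517 E=7273472/6213911 F=3881984/1045535 G=3072/3121 H=3072/3121] → run G
t=8: vr[A=1 C=5811200/3985517 E=7273472/6213911 F=3881984/1045535 G=10878976/7805621 H=3072/3121] → run H
t=9: vr[A=1 C=5811200/3985517 E=7273472/6213911 F=3881984/1045535 G=10878976/7805621 H=4096/3121] → run A
t=10: vr[C=5811200/3985517 E=7273472/6213911 F=3881984/1045535 G=10878976/7805621 H=4096/3121] → run E
t=11: vr[C=5811200/3985517 E=10469376/6213911 F=3881984/1045535 G=10878976/7805621 H=4096/3121] → run H
t=12: vr[C=5811200/3985517 E=10469376/6213911 F=3881984/1045535 G=10878976/7805621 H=5120/3121] → run G
t=13: vr[C=5811200/3985517 E=10469376/6213911 F=3881984/1045535 G=14074880/7805621 H=5120/3121] → run C
t=14: vr[C=9007104/3985517 E=10469376/6213911 F=3881984/1045535 G=14074880/7805621 H=5120/3121] → run H
t=15: vr[C=9007104/3985517 E=10469376/6213911 F=3881984/1045535 G=14074880/7805621 H=6144/3121] → run E
t=16: vr[C=9007104/3985517 E=13665280/6213911 F=3881984/1045535 G=14074880/7805621 H=6144/3121] → run G
t=17: vr[C=9007104/3985517 E=13665280/6213911 F=3881984/1045535 G=17270784/7805621 H=6144/3121] → run H
t=18: vr[C=9007104/3985517 E=13665280/6213911 F=3881984/1045535 G=17270784/7805621] → run E
t=19: vr[C=9007104/3985517 E=16861184/6213911 F=3881984/1045535 G=17270784/7805621] → run G
t=20: vr[C=9007104/3985517 E=16861184/6213911 F=3881984/1045535 G=20466688/7805621] → run C
t=21: vr[E=16861184/6213911 F=3881984/1045535 G=20466688/7805621] → run G
t=22: vr[E=16861184/6213911 F=3881984/1045535 G=23662592/7805621] → run E
t=23: vr[E=20057088/6213911 F=3881984/1045535 G=23662592/7805621] → run G
t=24: vr[E=20057088/6213911 F=3881984/1045535] → run E
t=25: vr[E=23252992/6213911 F=3881984/1045535] → run F
t=26: vr[E=23252992/6213911 F=7077888/1045535] → run E
t=27: vr[E=26448896/6213911 F=7077888/1045535] → run E
t=28: vr[F=7077888/1045535] → run F
t=29: vr[F=10273792/1045535] → run F
t=30: vr[F=13469696/1045535] → run F
t=31: vr[F=3333120/209107] → run F
t=32: (idle)
t=33: (idle)
t=34: (idle)
t=35: (idle)
t=36: (idle)
t=37: (idle)
t=38: (idle)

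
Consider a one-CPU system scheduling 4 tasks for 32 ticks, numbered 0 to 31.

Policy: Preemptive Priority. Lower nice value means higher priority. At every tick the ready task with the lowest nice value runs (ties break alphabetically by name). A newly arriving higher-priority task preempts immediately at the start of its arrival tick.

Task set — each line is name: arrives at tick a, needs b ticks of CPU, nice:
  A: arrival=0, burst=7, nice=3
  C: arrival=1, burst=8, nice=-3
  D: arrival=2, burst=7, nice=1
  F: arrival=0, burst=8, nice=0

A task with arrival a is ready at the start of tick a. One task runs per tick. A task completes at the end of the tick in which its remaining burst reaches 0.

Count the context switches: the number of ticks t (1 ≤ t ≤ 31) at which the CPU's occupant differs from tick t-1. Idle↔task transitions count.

context switches = 5

t=0: ready={A,F} → run F
t=1: ready={A,C,F} → run C
t=2: ready={A,C,D,F} → run C
t=3: ready={A,C,D,F} → run C
t=4: ready={A,C,D,F} → run C
t=5: ready={A,C,D,F} → run C
t=6: ready={A,C,D,F} → run C
t=7: ready={A,C,D,F} → run C
t=8: ready={A,C,D,F} → run C
t=9: ready={A,D,F} → run F
t=10: ready={A,D,F} → run F
t=11: ready={A,D,F} → run F
t=12: ready={A,D,F} → run F
t=13: ready={A,D,F} → run F
t=14: ready={A,D,F} → run F
t=15: ready={A,D,F} → run F
t=16: ready={A,D} → run D
t=17: ready={A,D} → run D
t=18: ready={A,D} → run D
t=19: ready={A,D} → run D
t=20: ready={A,D} → run D
t=21: ready={A,D} → run D
t=22: ready={A,D} → run D
t=23: ready={A} → run A
t=24: ready={A} → run A
t=25: ready={A} → run A
t=26: ready={A} → run A
t=27: ready={A} → run A
t=28: ready={A} → run A
t=29: ready={A} → run A
t=30: (idle)
t=31: (idle)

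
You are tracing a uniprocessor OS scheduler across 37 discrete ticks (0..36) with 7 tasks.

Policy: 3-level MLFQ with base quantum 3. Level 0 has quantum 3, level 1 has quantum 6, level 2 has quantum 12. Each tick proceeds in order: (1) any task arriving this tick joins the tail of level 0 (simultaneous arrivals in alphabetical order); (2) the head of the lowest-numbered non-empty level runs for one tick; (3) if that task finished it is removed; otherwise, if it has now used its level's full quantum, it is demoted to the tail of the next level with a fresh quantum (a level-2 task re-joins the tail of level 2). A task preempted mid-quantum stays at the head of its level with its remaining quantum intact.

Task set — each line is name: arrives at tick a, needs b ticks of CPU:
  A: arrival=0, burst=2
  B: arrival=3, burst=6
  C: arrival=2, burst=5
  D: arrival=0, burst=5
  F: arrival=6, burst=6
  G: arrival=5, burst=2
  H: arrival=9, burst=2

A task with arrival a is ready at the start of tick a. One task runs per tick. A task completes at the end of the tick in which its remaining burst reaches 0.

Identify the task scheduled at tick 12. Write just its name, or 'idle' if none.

t=0: L0/L1/L2 = AD/-/- → run A
t=1: L0/L1/L2 = AD/-/- → run A
t=2: L0/L1/L2 = DC/-/- → run D
t=3: L0/L1/L2 = DCB/-/- → run D
t=4: L0/L1/L2 = DCB/-/- → run D
t=5: L0/L1/L2 = CBG/D/- → run C
t=6: L0/L1/L2 = CBGF/D/- → run C
t=7: L0/L1/L2 = CBGF/D/- → run C
t=8: L0/L1/L2 = BGF/DC/- → run B
t=9: L0/L1/L2 = BGFH/DC/- → run B
t=10: L0/L1/L2 = BGFH/DC/- → run B
t=11: L0/L1/L2 = GFH/DCB/- → run G
t=12: L0/L1/L2 = GFH/DCB/- → run G
t=13: L0/L1/L2 = FH/DCB/- → run F
t=14: L0/L1/L2 = FH/DCB/- → run F
t=15: L0/L1/L2 = FH/DCB/- → run F
t=16: L0/L1/L2 = H/DCBF/- → run H
t=17: L0/L1/L2 = H/DCBF/- → run H
t=18: L0/L1/L2 = -/DCBF/- → run D
t=19: L0/L1/L2 = -/DCBF/- → run D
t=20: L0/L1/L2 = -/CBF/- → run C
t=21: L0/L1/L2 = -/CBF/- → run C
t=22: L0/L1/L2 = -/BF/- → run B
t=23: L0/L1/L2 = -/BF/- → run B
t=24: L0/L1/L2 = -/BF/- → run B
t=25: L0/L1/L2 = -/F/- → run F
t=26: L0/L1/L2 = -/F/- → run F
t=27: L0/L1/L2 = -/F/- → run F
t=28: (idle)
t=29: (idle)
t=30: (idle)
t=31: (idle)
t=32: (idle)
t=33: (idle)
t=34: (idle)
t=35: (idle)
t=36: (idle)

running at tick 12 = G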